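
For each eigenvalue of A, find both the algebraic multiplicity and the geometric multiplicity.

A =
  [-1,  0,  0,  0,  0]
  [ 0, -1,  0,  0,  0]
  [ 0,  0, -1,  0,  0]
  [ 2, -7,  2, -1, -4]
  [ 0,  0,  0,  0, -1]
λ = -1: alg = 5, geom = 4

Step 1 — factor the characteristic polynomial to read off the algebraic multiplicities:
  χ_A(x) = (x + 1)^5

Step 2 — compute geometric multiplicities via the rank-nullity identity g(λ) = n − rank(A − λI):
  rank(A − (-1)·I) = 1, so dim ker(A − (-1)·I) = n − 1 = 4

Summary:
  λ = -1: algebraic multiplicity = 5, geometric multiplicity = 4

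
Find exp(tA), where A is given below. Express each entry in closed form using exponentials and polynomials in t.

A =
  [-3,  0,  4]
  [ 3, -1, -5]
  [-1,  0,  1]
e^{tA} =
  [-2*t*exp(-t) + exp(-t), 0, 4*t*exp(-t)]
  [-t^2*exp(-t)/2 + 3*t*exp(-t), exp(-t), t^2*exp(-t) - 5*t*exp(-t)]
  [-t*exp(-t), 0, 2*t*exp(-t) + exp(-t)]

Strategy: write A = P · J · P⁻¹ where J is a Jordan canonical form, so e^{tA} = P · e^{tJ} · P⁻¹, and e^{tJ} can be computed block-by-block.

A has Jordan form
J =
  [-1,  1,  0]
  [ 0, -1,  1]
  [ 0,  0, -1]
(up to reordering of blocks).

Per-block formulas:
  For a 3×3 Jordan block J_3(-1): exp(t · J_3(-1)) = e^(-1t)·(I + t·N + (t^2/2)·N^2), where N is the 3×3 nilpotent shift.

After assembling e^{tJ} and conjugating by P, we get:

e^{tA} =
  [-2*t*exp(-t) + exp(-t), 0, 4*t*exp(-t)]
  [-t^2*exp(-t)/2 + 3*t*exp(-t), exp(-t), t^2*exp(-t) - 5*t*exp(-t)]
  [-t*exp(-t), 0, 2*t*exp(-t) + exp(-t)]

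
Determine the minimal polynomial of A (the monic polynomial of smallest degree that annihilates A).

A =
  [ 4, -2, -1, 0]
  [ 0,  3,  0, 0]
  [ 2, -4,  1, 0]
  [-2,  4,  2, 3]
x^2 - 5*x + 6

The characteristic polynomial is χ_A(x) = (x - 3)^3*(x - 2), so the eigenvalues are known. The minimal polynomial is
  m_A(x) = Π_λ (x − λ)^{k_λ}
where k_λ is the size of the *largest* Jordan block for λ (equivalently, the smallest k with (A − λI)^k v = 0 for every generalised eigenvector v of λ).

  λ = 2: largest Jordan block has size 1, contributing (x − 2)
  λ = 3: largest Jordan block has size 1, contributing (x − 3)

So m_A(x) = (x - 3)*(x - 2) = x^2 - 5*x + 6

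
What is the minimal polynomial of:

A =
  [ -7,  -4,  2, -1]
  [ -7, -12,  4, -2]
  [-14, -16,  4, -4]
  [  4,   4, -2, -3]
x^3 + 14*x^2 + 65*x + 100

The characteristic polynomial is χ_A(x) = (x + 4)^2*(x + 5)^2, so the eigenvalues are known. The minimal polynomial is
  m_A(x) = Π_λ (x − λ)^{k_λ}
where k_λ is the size of the *largest* Jordan block for λ (equivalently, the smallest k with (A − λI)^k v = 0 for every generalised eigenvector v of λ).

  λ = -5: largest Jordan block has size 2, contributing (x + 5)^2
  λ = -4: largest Jordan block has size 1, contributing (x + 4)

So m_A(x) = (x + 4)*(x + 5)^2 = x^3 + 14*x^2 + 65*x + 100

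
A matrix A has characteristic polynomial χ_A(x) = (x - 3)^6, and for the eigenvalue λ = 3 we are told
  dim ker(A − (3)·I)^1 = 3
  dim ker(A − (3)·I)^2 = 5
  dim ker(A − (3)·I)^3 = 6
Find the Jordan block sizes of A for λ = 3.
Block sizes for λ = 3: [3, 2, 1]

From the dimensions of kernels of powers, the number of Jordan blocks of size at least j is d_j − d_{j−1} where d_j = dim ker(N^j) (with d_0 = 0). Computing the differences gives [3, 2, 1].
The number of blocks of size exactly k is (#blocks of size ≥ k) − (#blocks of size ≥ k + 1), so the partition is: 1 block(s) of size 1, 1 block(s) of size 2, 1 block(s) of size 3.
In nonincreasing order the block sizes are [3, 2, 1].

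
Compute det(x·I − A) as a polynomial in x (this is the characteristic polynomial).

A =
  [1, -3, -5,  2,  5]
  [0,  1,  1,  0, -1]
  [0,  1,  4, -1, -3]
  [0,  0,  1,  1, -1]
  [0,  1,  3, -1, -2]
x^5 - 5*x^4 + 10*x^3 - 10*x^2 + 5*x - 1

Expanding det(x·I − A) (e.g. by cofactor expansion or by noting that A is similar to its Jordan form J, which has the same characteristic polynomial as A) gives
  χ_A(x) = x^5 - 5*x^4 + 10*x^3 - 10*x^2 + 5*x - 1
which factors as (x - 1)^5. The eigenvalues (with algebraic multiplicities) are λ = 1 with multiplicity 5.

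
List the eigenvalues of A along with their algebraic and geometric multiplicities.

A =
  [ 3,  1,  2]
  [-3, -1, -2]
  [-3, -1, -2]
λ = 0: alg = 3, geom = 2

Step 1 — factor the characteristic polynomial to read off the algebraic multiplicities:
  χ_A(x) = x^3

Step 2 — compute geometric multiplicities via the rank-nullity identity g(λ) = n − rank(A − λI):
  rank(A − (0)·I) = 1, so dim ker(A − (0)·I) = n − 1 = 2

Summary:
  λ = 0: algebraic multiplicity = 3, geometric multiplicity = 2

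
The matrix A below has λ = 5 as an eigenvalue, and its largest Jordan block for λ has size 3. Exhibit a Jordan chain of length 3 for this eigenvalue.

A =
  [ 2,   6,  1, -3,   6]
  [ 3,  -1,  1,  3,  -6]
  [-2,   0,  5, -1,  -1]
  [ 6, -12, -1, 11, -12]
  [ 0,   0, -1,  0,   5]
A Jordan chain for λ = 5 of length 3:
v_1 = (-4, -4, 0, 4, 4)ᵀ
v_2 = (0, 0, -4, 0, 0)ᵀ
v_3 = (2, 1, 0, 0, 0)ᵀ

Let N = A − (5)·I. We want v_3 with N^3 v_3 = 0 but N^2 v_3 ≠ 0; then v_{j-1} := N · v_j for j = 3, …, 2.

Pick v_3 = (2, 1, 0, 0, 0)ᵀ.
Then v_2 = N · v_3 = (0, 0, -4, 0, 0)ᵀ.
Then v_1 = N · v_2 = (-4, -4, 0, 4, 4)ᵀ.

Sanity check: (A − (5)·I) v_1 = (0, 0, 0, 0, 0)ᵀ = 0. ✓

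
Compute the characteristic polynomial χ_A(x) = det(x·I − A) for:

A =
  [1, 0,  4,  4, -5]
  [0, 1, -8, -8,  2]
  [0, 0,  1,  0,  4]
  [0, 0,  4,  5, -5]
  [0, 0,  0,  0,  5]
x^5 - 13*x^4 + 58*x^3 - 106*x^2 + 85*x - 25

Expanding det(x·I − A) (e.g. by cofactor expansion or by noting that A is similar to its Jordan form J, which has the same characteristic polynomial as A) gives
  χ_A(x) = x^5 - 13*x^4 + 58*x^3 - 106*x^2 + 85*x - 25
which factors as (x - 5)^2*(x - 1)^3. The eigenvalues (with algebraic multiplicities) are λ = 1 with multiplicity 3, λ = 5 with multiplicity 2.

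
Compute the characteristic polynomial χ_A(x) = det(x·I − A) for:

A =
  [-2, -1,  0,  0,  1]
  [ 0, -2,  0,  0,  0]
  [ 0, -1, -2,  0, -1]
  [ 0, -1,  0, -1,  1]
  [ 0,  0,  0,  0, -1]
x^5 + 8*x^4 + 25*x^3 + 38*x^2 + 28*x + 8

Expanding det(x·I − A) (e.g. by cofactor expansion or by noting that A is similar to its Jordan form J, which has the same characteristic polynomial as A) gives
  χ_A(x) = x^5 + 8*x^4 + 25*x^3 + 38*x^2 + 28*x + 8
which factors as (x + 1)^2*(x + 2)^3. The eigenvalues (with algebraic multiplicities) are λ = -2 with multiplicity 3, λ = -1 with multiplicity 2.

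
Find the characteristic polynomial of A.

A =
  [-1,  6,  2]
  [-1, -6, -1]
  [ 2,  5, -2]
x^3 + 9*x^2 + 27*x + 27

Expanding det(x·I − A) (e.g. by cofactor expansion or by noting that A is similar to its Jordan form J, which has the same characteristic polynomial as A) gives
  χ_A(x) = x^3 + 9*x^2 + 27*x + 27
which factors as (x + 3)^3. The eigenvalues (with algebraic multiplicities) are λ = -3 with multiplicity 3.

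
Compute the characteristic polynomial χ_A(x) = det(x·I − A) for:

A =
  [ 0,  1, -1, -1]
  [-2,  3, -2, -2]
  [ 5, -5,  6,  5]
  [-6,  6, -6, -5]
x^4 - 4*x^3 + 6*x^2 - 4*x + 1

Expanding det(x·I − A) (e.g. by cofactor expansion or by noting that A is similar to its Jordan form J, which has the same characteristic polynomial as A) gives
  χ_A(x) = x^4 - 4*x^3 + 6*x^2 - 4*x + 1
which factors as (x - 1)^4. The eigenvalues (with algebraic multiplicities) are λ = 1 with multiplicity 4.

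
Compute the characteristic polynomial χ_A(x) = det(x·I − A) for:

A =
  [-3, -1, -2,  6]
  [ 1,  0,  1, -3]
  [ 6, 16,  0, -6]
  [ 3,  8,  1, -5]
x^4 + 8*x^3 + 24*x^2 + 32*x + 16

Expanding det(x·I − A) (e.g. by cofactor expansion or by noting that A is similar to its Jordan form J, which has the same characteristic polynomial as A) gives
  χ_A(x) = x^4 + 8*x^3 + 24*x^2 + 32*x + 16
which factors as (x + 2)^4. The eigenvalues (with algebraic multiplicities) are λ = -2 with multiplicity 4.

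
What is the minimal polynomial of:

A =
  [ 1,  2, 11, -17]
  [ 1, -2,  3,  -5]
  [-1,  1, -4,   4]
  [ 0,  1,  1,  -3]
x^2 + 4*x + 4

The characteristic polynomial is χ_A(x) = (x + 2)^4, so the eigenvalues are known. The minimal polynomial is
  m_A(x) = Π_λ (x − λ)^{k_λ}
where k_λ is the size of the *largest* Jordan block for λ (equivalently, the smallest k with (A − λI)^k v = 0 for every generalised eigenvector v of λ).

  λ = -2: largest Jordan block has size 2, contributing (x + 2)^2

So m_A(x) = (x + 2)^2 = x^2 + 4*x + 4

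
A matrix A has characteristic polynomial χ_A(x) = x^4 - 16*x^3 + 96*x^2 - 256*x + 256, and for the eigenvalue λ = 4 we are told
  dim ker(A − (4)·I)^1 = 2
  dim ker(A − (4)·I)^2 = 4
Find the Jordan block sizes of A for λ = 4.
Block sizes for λ = 4: [2, 2]

From the dimensions of kernels of powers, the number of Jordan blocks of size at least j is d_j − d_{j−1} where d_j = dim ker(N^j) (with d_0 = 0). Computing the differences gives [2, 2].
The number of blocks of size exactly k is (#blocks of size ≥ k) − (#blocks of size ≥ k + 1), so the partition is: 2 block(s) of size 2.
In nonincreasing order the block sizes are [2, 2].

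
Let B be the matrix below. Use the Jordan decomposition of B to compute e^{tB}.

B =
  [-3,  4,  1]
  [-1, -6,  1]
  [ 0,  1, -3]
e^{tB} =
  [-3*t^2*exp(-4*t)/2 + t*exp(-4*t) + exp(-4*t), -3*t^2*exp(-4*t)/2 + 4*t*exp(-4*t), 3*t^2*exp(-4*t) + t*exp(-4*t)]
  [t^2*exp(-4*t)/2 - t*exp(-4*t), t^2*exp(-4*t)/2 - 2*t*exp(-4*t) + exp(-4*t), -t^2*exp(-4*t) + t*exp(-4*t)]
  [-t^2*exp(-4*t)/2, -t^2*exp(-4*t)/2 + t*exp(-4*t), t^2*exp(-4*t) + t*exp(-4*t) + exp(-4*t)]

Strategy: write B = P · J · P⁻¹ where J is a Jordan canonical form, so e^{tB} = P · e^{tJ} · P⁻¹, and e^{tJ} can be computed block-by-block.

B has Jordan form
J =
  [-4,  1,  0]
  [ 0, -4,  1]
  [ 0,  0, -4]
(up to reordering of blocks).

Per-block formulas:
  For a 3×3 Jordan block J_3(-4): exp(t · J_3(-4)) = e^(-4t)·(I + t·N + (t^2/2)·N^2), where N is the 3×3 nilpotent shift.

After assembling e^{tJ} and conjugating by P, we get:

e^{tB} =
  [-3*t^2*exp(-4*t)/2 + t*exp(-4*t) + exp(-4*t), -3*t^2*exp(-4*t)/2 + 4*t*exp(-4*t), 3*t^2*exp(-4*t) + t*exp(-4*t)]
  [t^2*exp(-4*t)/2 - t*exp(-4*t), t^2*exp(-4*t)/2 - 2*t*exp(-4*t) + exp(-4*t), -t^2*exp(-4*t) + t*exp(-4*t)]
  [-t^2*exp(-4*t)/2, -t^2*exp(-4*t)/2 + t*exp(-4*t), t^2*exp(-4*t) + t*exp(-4*t) + exp(-4*t)]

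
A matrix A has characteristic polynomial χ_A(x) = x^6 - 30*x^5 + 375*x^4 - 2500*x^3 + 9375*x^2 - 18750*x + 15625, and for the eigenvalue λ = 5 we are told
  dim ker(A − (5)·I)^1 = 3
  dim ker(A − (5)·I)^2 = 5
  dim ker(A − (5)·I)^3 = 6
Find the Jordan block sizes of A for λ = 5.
Block sizes for λ = 5: [3, 2, 1]

From the dimensions of kernels of powers, the number of Jordan blocks of size at least j is d_j − d_{j−1} where d_j = dim ker(N^j) (with d_0 = 0). Computing the differences gives [3, 2, 1].
The number of blocks of size exactly k is (#blocks of size ≥ k) − (#blocks of size ≥ k + 1), so the partition is: 1 block(s) of size 1, 1 block(s) of size 2, 1 block(s) of size 3.
In nonincreasing order the block sizes are [3, 2, 1].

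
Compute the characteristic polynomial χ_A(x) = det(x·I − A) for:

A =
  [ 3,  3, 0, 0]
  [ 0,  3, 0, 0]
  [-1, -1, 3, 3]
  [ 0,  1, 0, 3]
x^4 - 12*x^3 + 54*x^2 - 108*x + 81

Expanding det(x·I − A) (e.g. by cofactor expansion or by noting that A is similar to its Jordan form J, which has the same characteristic polynomial as A) gives
  χ_A(x) = x^4 - 12*x^3 + 54*x^2 - 108*x + 81
which factors as (x - 3)^4. The eigenvalues (with algebraic multiplicities) are λ = 3 with multiplicity 4.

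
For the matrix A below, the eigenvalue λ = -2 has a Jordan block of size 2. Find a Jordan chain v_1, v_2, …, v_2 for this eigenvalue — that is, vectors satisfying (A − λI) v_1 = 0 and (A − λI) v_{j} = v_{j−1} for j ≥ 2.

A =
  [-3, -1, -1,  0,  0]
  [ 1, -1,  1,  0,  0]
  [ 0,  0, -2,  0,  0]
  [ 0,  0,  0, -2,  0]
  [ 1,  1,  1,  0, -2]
A Jordan chain for λ = -2 of length 2:
v_1 = (-1, 1, 0, 0, 1)ᵀ
v_2 = (1, 0, 0, 0, 0)ᵀ

Let N = A − (-2)·I. We want v_2 with N^2 v_2 = 0 but N^1 v_2 ≠ 0; then v_{j-1} := N · v_j for j = 2, …, 2.

Pick v_2 = (1, 0, 0, 0, 0)ᵀ.
Then v_1 = N · v_2 = (-1, 1, 0, 0, 1)ᵀ.

Sanity check: (A − (-2)·I) v_1 = (0, 0, 0, 0, 0)ᵀ = 0. ✓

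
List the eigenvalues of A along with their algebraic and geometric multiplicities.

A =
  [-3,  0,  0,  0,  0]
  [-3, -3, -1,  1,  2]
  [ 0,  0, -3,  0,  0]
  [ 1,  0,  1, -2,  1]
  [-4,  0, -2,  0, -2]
λ = -3: alg = 3, geom = 3; λ = -2: alg = 2, geom = 1

Step 1 — factor the characteristic polynomial to read off the algebraic multiplicities:
  χ_A(x) = (x + 2)^2*(x + 3)^3

Step 2 — compute geometric multiplicities via the rank-nullity identity g(λ) = n − rank(A − λI):
  rank(A − (-3)·I) = 2, so dim ker(A − (-3)·I) = n − 2 = 3
  rank(A − (-2)·I) = 4, so dim ker(A − (-2)·I) = n − 4 = 1

Summary:
  λ = -3: algebraic multiplicity = 3, geometric multiplicity = 3
  λ = -2: algebraic multiplicity = 2, geometric multiplicity = 1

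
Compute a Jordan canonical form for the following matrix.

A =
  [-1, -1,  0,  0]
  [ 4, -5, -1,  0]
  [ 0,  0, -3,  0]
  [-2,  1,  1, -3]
J_3(-3) ⊕ J_1(-3)

The characteristic polynomial is
  det(x·I − A) = x^4 + 12*x^3 + 54*x^2 + 108*x + 81 = (x + 3)^4

Eigenvalues and multiplicities (the geometric multiplicity of λ is n − rank(A − λI), which equals the number of Jordan blocks for λ):
  λ = -3: algebraic multiplicity = 4, geometric multiplicity = 2

Determining the block sizes for each eigenvalue:
  λ = -3: with am = 4 and gm = 2, the partition is not yet determined (e.g. several partitions of 4 into 2 parts exist). Let N = A − (-3)·I. Computing rank(N^1) = 2, rank(N^2) = 1, rank(N^3) = 0; the number of blocks of size ≥ j is rank(N^{j−1}) − rank(N^j), giving [2, 1, 1]. So we have 1 block(s) of size 3, 1 block(s) of size 1 → block sizes [3, 1]

Assembling the blocks gives a Jordan form
J =
  [-3,  1,  0,  0]
  [ 0, -3,  1,  0]
  [ 0,  0, -3,  0]
  [ 0,  0,  0, -3]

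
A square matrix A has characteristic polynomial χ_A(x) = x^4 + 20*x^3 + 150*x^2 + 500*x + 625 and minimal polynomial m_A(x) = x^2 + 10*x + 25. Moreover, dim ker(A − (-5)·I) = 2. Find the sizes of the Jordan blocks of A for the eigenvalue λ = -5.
Block sizes for λ = -5: [2, 2]

Step 1 — from the characteristic polynomial, algebraic multiplicity of λ = -5 is 4. From dim ker(A − (-5)·I) = 2, there are exactly 2 Jordan blocks for λ = -5.
Step 2 — from the minimal polynomial, the factor (x + 5)^2 tells us the largest block for λ = -5 has size 2.
Step 3 — with total size 4, 2 blocks, and largest block 2, the block sizes (in nonincreasing order) are [2, 2].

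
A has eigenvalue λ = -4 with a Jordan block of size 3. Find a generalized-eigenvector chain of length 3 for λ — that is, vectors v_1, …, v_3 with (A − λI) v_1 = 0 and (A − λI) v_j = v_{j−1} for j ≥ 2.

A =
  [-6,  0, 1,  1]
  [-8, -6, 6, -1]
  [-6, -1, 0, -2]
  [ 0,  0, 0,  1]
A Jordan chain for λ = -4 of length 3:
v_1 = (-2, -4, -4, 0)ᵀ
v_2 = (-2, -8, -6, 0)ᵀ
v_3 = (1, 0, 0, 0)ᵀ

Let N = A − (-4)·I. We want v_3 with N^3 v_3 = 0 but N^2 v_3 ≠ 0; then v_{j-1} := N · v_j for j = 3, …, 2.

Pick v_3 = (1, 0, 0, 0)ᵀ.
Then v_2 = N · v_3 = (-2, -8, -6, 0)ᵀ.
Then v_1 = N · v_2 = (-2, -4, -4, 0)ᵀ.

Sanity check: (A − (-4)·I) v_1 = (0, 0, 0, 0)ᵀ = 0. ✓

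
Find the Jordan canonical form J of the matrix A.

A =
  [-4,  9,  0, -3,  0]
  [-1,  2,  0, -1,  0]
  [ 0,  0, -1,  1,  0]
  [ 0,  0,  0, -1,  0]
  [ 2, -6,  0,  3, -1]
J_2(-1) ⊕ J_2(-1) ⊕ J_1(-1)

The characteristic polynomial is
  det(x·I − A) = x^5 + 5*x^4 + 10*x^3 + 10*x^2 + 5*x + 1 = (x + 1)^5

Eigenvalues and multiplicities (the geometric multiplicity of λ is n − rank(A − λI), which equals the number of Jordan blocks for λ):
  λ = -1: algebraic multiplicity = 5, geometric multiplicity = 3

Determining the block sizes for each eigenvalue:
  λ = -1: with am = 5 and gm = 3, the partition is not yet determined (e.g. several partitions of 5 into 3 parts exist). Let N = A − (-1)·I. Computing rank(N^1) = 2, rank(N^2) = 0; the number of blocks of size ≥ j is rank(N^{j−1}) − rank(N^j), giving [3, 2]. So we have 2 block(s) of size 2, 1 block(s) of size 1 → block sizes [2, 2, 1]

Assembling the blocks gives a Jordan form
J =
  [-1,  1,  0,  0,  0]
  [ 0, -1,  0,  0,  0]
  [ 0,  0, -1,  1,  0]
  [ 0,  0,  0, -1,  0]
  [ 0,  0,  0,  0, -1]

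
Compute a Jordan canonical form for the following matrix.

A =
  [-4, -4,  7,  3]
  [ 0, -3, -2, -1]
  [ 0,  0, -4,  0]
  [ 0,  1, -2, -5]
J_3(-4) ⊕ J_1(-4)

The characteristic polynomial is
  det(x·I − A) = x^4 + 16*x^3 + 96*x^2 + 256*x + 256 = (x + 4)^4

Eigenvalues and multiplicities (the geometric multiplicity of λ is n − rank(A − λI), which equals the number of Jordan blocks for λ):
  λ = -4: algebraic multiplicity = 4, geometric multiplicity = 2

Determining the block sizes for each eigenvalue:
  λ = -4: with am = 4 and gm = 2, the partition is not yet determined (e.g. several partitions of 4 into 2 parts exist). Let N = A − (-4)·I. Computing rank(N^1) = 2, rank(N^2) = 1, rank(N^3) = 0; the number of blocks of size ≥ j is rank(N^{j−1}) − rank(N^j), giving [2, 1, 1]. So we have 1 block(s) of size 3, 1 block(s) of size 1 → block sizes [3, 1]

Assembling the blocks gives a Jordan form
J =
  [-4,  1,  0,  0]
  [ 0, -4,  1,  0]
  [ 0,  0, -4,  0]
  [ 0,  0,  0, -4]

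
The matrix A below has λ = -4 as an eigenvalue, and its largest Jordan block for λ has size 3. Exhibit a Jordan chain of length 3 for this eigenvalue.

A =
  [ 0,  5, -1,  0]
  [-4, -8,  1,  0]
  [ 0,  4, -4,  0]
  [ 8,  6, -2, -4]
A Jordan chain for λ = -4 of length 3:
v_1 = (-4, 0, -16, 8)ᵀ
v_2 = (4, -4, 0, 8)ᵀ
v_3 = (1, 0, 0, 0)ᵀ

Let N = A − (-4)·I. We want v_3 with N^3 v_3 = 0 but N^2 v_3 ≠ 0; then v_{j-1} := N · v_j for j = 3, …, 2.

Pick v_3 = (1, 0, 0, 0)ᵀ.
Then v_2 = N · v_3 = (4, -4, 0, 8)ᵀ.
Then v_1 = N · v_2 = (-4, 0, -16, 8)ᵀ.

Sanity check: (A − (-4)·I) v_1 = (0, 0, 0, 0)ᵀ = 0. ✓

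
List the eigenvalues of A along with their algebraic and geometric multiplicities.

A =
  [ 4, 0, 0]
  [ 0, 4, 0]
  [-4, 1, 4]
λ = 4: alg = 3, geom = 2

Step 1 — factor the characteristic polynomial to read off the algebraic multiplicities:
  χ_A(x) = (x - 4)^3

Step 2 — compute geometric multiplicities via the rank-nullity identity g(λ) = n − rank(A − λI):
  rank(A − (4)·I) = 1, so dim ker(A − (4)·I) = n − 1 = 2

Summary:
  λ = 4: algebraic multiplicity = 3, geometric multiplicity = 2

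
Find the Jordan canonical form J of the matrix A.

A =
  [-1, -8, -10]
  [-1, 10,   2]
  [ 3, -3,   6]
J_1(3) ⊕ J_2(6)

The characteristic polynomial is
  det(x·I − A) = x^3 - 15*x^2 + 72*x - 108 = (x - 6)^2*(x - 3)

Eigenvalues and multiplicities (the geometric multiplicity of λ is n − rank(A − λI), which equals the number of Jordan blocks for λ):
  λ = 3: algebraic multiplicity = 1, geometric multiplicity = 1
  λ = 6: algebraic multiplicity = 2, geometric multiplicity = 1

Determining the block sizes for each eigenvalue:
  λ = 3: one block (gm = 1), so the single block has size am = 1 → block sizes [1]
  λ = 6: one block (gm = 1), so the single block has size am = 2 → block sizes [2]

Assembling the blocks gives a Jordan form
J =
  [3, 0, 0]
  [0, 6, 1]
  [0, 0, 6]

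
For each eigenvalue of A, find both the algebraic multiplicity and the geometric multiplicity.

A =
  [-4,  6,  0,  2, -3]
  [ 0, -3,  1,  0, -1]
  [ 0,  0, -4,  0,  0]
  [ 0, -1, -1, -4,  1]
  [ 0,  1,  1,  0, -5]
λ = -4: alg = 5, geom = 3

Step 1 — factor the characteristic polynomial to read off the algebraic multiplicities:
  χ_A(x) = (x + 4)^5

Step 2 — compute geometric multiplicities via the rank-nullity identity g(λ) = n − rank(A − λI):
  rank(A − (-4)·I) = 2, so dim ker(A − (-4)·I) = n − 2 = 3

Summary:
  λ = -4: algebraic multiplicity = 5, geometric multiplicity = 3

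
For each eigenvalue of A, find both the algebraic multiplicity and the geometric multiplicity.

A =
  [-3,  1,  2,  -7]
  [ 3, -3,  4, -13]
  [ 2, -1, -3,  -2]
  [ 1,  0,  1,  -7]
λ = -4: alg = 4, geom = 2

Step 1 — factor the characteristic polynomial to read off the algebraic multiplicities:
  χ_A(x) = (x + 4)^4

Step 2 — compute geometric multiplicities via the rank-nullity identity g(λ) = n − rank(A − λI):
  rank(A − (-4)·I) = 2, so dim ker(A − (-4)·I) = n − 2 = 2

Summary:
  λ = -4: algebraic multiplicity = 4, geometric multiplicity = 2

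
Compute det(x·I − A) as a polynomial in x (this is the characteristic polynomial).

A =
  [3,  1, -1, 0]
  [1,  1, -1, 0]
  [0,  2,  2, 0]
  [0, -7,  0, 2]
x^4 - 8*x^3 + 24*x^2 - 32*x + 16

Expanding det(x·I − A) (e.g. by cofactor expansion or by noting that A is similar to its Jordan form J, which has the same characteristic polynomial as A) gives
  χ_A(x) = x^4 - 8*x^3 + 24*x^2 - 32*x + 16
which factors as (x - 2)^4. The eigenvalues (with algebraic multiplicities) are λ = 2 with multiplicity 4.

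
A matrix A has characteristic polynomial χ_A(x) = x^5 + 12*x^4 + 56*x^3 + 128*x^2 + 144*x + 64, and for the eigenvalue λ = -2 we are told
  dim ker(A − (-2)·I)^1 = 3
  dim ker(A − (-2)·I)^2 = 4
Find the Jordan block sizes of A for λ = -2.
Block sizes for λ = -2: [2, 1, 1]

From the dimensions of kernels of powers, the number of Jordan blocks of size at least j is d_j − d_{j−1} where d_j = dim ker(N^j) (with d_0 = 0). Computing the differences gives [3, 1].
The number of blocks of size exactly k is (#blocks of size ≥ k) − (#blocks of size ≥ k + 1), so the partition is: 2 block(s) of size 1, 1 block(s) of size 2.
In nonincreasing order the block sizes are [2, 1, 1].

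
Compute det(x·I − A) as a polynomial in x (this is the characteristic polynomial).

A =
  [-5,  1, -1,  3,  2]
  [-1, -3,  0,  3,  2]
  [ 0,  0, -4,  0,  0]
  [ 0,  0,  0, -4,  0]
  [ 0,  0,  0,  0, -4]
x^5 + 20*x^4 + 160*x^3 + 640*x^2 + 1280*x + 1024

Expanding det(x·I − A) (e.g. by cofactor expansion or by noting that A is similar to its Jordan form J, which has the same characteristic polynomial as A) gives
  χ_A(x) = x^5 + 20*x^4 + 160*x^3 + 640*x^2 + 1280*x + 1024
which factors as (x + 4)^5. The eigenvalues (with algebraic multiplicities) are λ = -4 with multiplicity 5.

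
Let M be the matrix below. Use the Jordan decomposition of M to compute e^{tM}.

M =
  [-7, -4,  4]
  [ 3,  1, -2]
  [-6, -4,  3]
e^{tM} =
  [-6*t*exp(-t) + exp(-t), -4*t*exp(-t), 4*t*exp(-t)]
  [3*t*exp(-t), 2*t*exp(-t) + exp(-t), -2*t*exp(-t)]
  [-6*t*exp(-t), -4*t*exp(-t), 4*t*exp(-t) + exp(-t)]

Strategy: write M = P · J · P⁻¹ where J is a Jordan canonical form, so e^{tM} = P · e^{tJ} · P⁻¹, and e^{tJ} can be computed block-by-block.

M has Jordan form
J =
  [-1,  1,  0]
  [ 0, -1,  0]
  [ 0,  0, -1]
(up to reordering of blocks).

Per-block formulas:
  For a 1×1 block at λ = -1: exp(t · [-1]) = [e^(-1t)].
  For a 2×2 Jordan block J_2(-1): exp(t · J_2(-1)) = e^(-1t)·(I + t·N), where N is the 2×2 nilpotent shift.

After assembling e^{tJ} and conjugating by P, we get:

e^{tM} =
  [-6*t*exp(-t) + exp(-t), -4*t*exp(-t), 4*t*exp(-t)]
  [3*t*exp(-t), 2*t*exp(-t) + exp(-t), -2*t*exp(-t)]
  [-6*t*exp(-t), -4*t*exp(-t), 4*t*exp(-t) + exp(-t)]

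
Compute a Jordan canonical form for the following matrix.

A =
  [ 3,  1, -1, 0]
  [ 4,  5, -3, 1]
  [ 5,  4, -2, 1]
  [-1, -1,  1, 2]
J_2(2) ⊕ J_2(2)

The characteristic polynomial is
  det(x·I − A) = x^4 - 8*x^3 + 24*x^2 - 32*x + 16 = (x - 2)^4

Eigenvalues and multiplicities (the geometric multiplicity of λ is n − rank(A − λI), which equals the number of Jordan blocks for λ):
  λ = 2: algebraic multiplicity = 4, geometric multiplicity = 2

Determining the block sizes for each eigenvalue:
  λ = 2: with am = 4 and gm = 2, the partition is not yet determined (e.g. several partitions of 4 into 2 parts exist). Let N = A − (2)·I. Computing rank(N^1) = 2, rank(N^2) = 0; the number of blocks of size ≥ j is rank(N^{j−1}) − rank(N^j), giving [2, 2]. So we have 2 block(s) of size 2 → block sizes [2, 2]

Assembling the blocks gives a Jordan form
J =
  [2, 1, 0, 0]
  [0, 2, 0, 0]
  [0, 0, 2, 1]
  [0, 0, 0, 2]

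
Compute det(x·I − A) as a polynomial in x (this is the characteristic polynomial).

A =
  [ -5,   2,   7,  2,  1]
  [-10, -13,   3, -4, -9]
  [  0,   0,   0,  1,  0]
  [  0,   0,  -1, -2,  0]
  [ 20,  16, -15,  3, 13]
x^5 + 7*x^4 - 14*x^3 - 170*x^2 - 275*x - 125

Expanding det(x·I − A) (e.g. by cofactor expansion or by noting that A is similar to its Jordan form J, which has the same characteristic polynomial as A) gives
  χ_A(x) = x^5 + 7*x^4 - 14*x^3 - 170*x^2 - 275*x - 125
which factors as (x - 5)*(x + 1)^2*(x + 5)^2. The eigenvalues (with algebraic multiplicities) are λ = -5 with multiplicity 2, λ = -1 with multiplicity 2, λ = 5 with multiplicity 1.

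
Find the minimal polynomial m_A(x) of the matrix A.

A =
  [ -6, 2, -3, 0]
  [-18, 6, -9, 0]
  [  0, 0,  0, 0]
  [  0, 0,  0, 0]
x^2

The characteristic polynomial is χ_A(x) = x^4, so the eigenvalues are known. The minimal polynomial is
  m_A(x) = Π_λ (x − λ)^{k_λ}
where k_λ is the size of the *largest* Jordan block for λ (equivalently, the smallest k with (A − λI)^k v = 0 for every generalised eigenvector v of λ).

  λ = 0: largest Jordan block has size 2, contributing (x − 0)^2

So m_A(x) = x^2 = x^2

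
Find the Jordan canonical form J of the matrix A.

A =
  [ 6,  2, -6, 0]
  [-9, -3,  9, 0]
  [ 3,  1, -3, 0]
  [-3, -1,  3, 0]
J_2(0) ⊕ J_1(0) ⊕ J_1(0)

The characteristic polynomial is
  det(x·I − A) = x^4

Eigenvalues and multiplicities (the geometric multiplicity of λ is n − rank(A − λI), which equals the number of Jordan blocks for λ):
  λ = 0: algebraic multiplicity = 4, geometric multiplicity = 3

Determining the block sizes for each eigenvalue:
  λ = 0: 3 blocks summing to 4 forces exactly one block of size 2 and the rest size 1 → block sizes [2, 1, 1]

Assembling the blocks gives a Jordan form
J =
  [0, 1, 0, 0]
  [0, 0, 0, 0]
  [0, 0, 0, 0]
  [0, 0, 0, 0]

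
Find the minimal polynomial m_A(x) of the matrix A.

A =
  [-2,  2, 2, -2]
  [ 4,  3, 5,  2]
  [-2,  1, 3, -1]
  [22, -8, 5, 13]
x^4 - 17*x^3 + 105*x^2 - 275*x + 250

The characteristic polynomial is χ_A(x) = (x - 5)^3*(x - 2), so the eigenvalues are known. The minimal polynomial is
  m_A(x) = Π_λ (x − λ)^{k_λ}
where k_λ is the size of the *largest* Jordan block for λ (equivalently, the smallest k with (A − λI)^k v = 0 for every generalised eigenvector v of λ).

  λ = 2: largest Jordan block has size 1, contributing (x − 2)
  λ = 5: largest Jordan block has size 3, contributing (x − 5)^3

So m_A(x) = (x - 5)^3*(x - 2) = x^4 - 17*x^3 + 105*x^2 - 275*x + 250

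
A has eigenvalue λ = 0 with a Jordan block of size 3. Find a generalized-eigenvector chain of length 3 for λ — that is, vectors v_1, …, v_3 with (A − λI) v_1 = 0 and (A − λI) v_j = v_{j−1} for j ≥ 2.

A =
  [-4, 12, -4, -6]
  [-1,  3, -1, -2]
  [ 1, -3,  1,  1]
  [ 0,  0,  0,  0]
A Jordan chain for λ = 0 of length 3:
v_1 = (-4, -1, 1, 0)ᵀ
v_2 = (-6, -2, 1, 0)ᵀ
v_3 = (0, 0, 0, 1)ᵀ

Let N = A − (0)·I. We want v_3 with N^3 v_3 = 0 but N^2 v_3 ≠ 0; then v_{j-1} := N · v_j for j = 3, …, 2.

Pick v_3 = (0, 0, 0, 1)ᵀ.
Then v_2 = N · v_3 = (-6, -2, 1, 0)ᵀ.
Then v_1 = N · v_2 = (-4, -1, 1, 0)ᵀ.

Sanity check: (A − (0)·I) v_1 = (0, 0, 0, 0)ᵀ = 0. ✓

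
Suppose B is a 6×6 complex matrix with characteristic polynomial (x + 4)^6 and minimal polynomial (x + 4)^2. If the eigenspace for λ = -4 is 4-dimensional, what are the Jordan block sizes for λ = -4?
Block sizes for λ = -4: [2, 2, 1, 1]

Step 1 — from the characteristic polynomial, algebraic multiplicity of λ = -4 is 6. From dim ker(B − (-4)·I) = 4, there are exactly 4 Jordan blocks for λ = -4.
Step 2 — from the minimal polynomial, the factor (x + 4)^2 tells us the largest block for λ = -4 has size 2.
Step 3 — with total size 6, 4 blocks, and largest block 2, the block sizes (in nonincreasing order) are [2, 2, 1, 1].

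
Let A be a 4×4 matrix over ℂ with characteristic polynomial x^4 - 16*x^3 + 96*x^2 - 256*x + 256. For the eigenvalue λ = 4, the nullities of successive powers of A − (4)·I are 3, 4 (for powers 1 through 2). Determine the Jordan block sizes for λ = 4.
Block sizes for λ = 4: [2, 1, 1]

From the dimensions of kernels of powers, the number of Jordan blocks of size at least j is d_j − d_{j−1} where d_j = dim ker(N^j) (with d_0 = 0). Computing the differences gives [3, 1].
The number of blocks of size exactly k is (#blocks of size ≥ k) − (#blocks of size ≥ k + 1), so the partition is: 2 block(s) of size 1, 1 block(s) of size 2.
In nonincreasing order the block sizes are [2, 1, 1].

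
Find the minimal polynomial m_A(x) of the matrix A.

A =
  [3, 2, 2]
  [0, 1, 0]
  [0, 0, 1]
x^2 - 4*x + 3

The characteristic polynomial is χ_A(x) = (x - 3)*(x - 1)^2, so the eigenvalues are known. The minimal polynomial is
  m_A(x) = Π_λ (x − λ)^{k_λ}
where k_λ is the size of the *largest* Jordan block for λ (equivalently, the smallest k with (A − λI)^k v = 0 for every generalised eigenvector v of λ).

  λ = 1: largest Jordan block has size 1, contributing (x − 1)
  λ = 3: largest Jordan block has size 1, contributing (x − 3)

So m_A(x) = (x - 3)*(x - 1) = x^2 - 4*x + 3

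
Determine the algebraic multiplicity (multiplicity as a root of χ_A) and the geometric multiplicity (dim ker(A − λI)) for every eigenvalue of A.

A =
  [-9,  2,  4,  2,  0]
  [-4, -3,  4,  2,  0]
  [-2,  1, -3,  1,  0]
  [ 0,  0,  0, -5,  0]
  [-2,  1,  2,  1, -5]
λ = -5: alg = 5, geom = 4

Step 1 — factor the characteristic polynomial to read off the algebraic multiplicities:
  χ_A(x) = (x + 5)^5

Step 2 — compute geometric multiplicities via the rank-nullity identity g(λ) = n − rank(A − λI):
  rank(A − (-5)·I) = 1, so dim ker(A − (-5)·I) = n − 1 = 4

Summary:
  λ = -5: algebraic multiplicity = 5, geometric multiplicity = 4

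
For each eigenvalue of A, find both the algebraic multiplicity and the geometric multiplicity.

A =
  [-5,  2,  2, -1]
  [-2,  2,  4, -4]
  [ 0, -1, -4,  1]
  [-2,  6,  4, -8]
λ = -4: alg = 3, geom = 2; λ = -3: alg = 1, geom = 1

Step 1 — factor the characteristic polynomial to read off the algebraic multiplicities:
  χ_A(x) = (x + 3)*(x + 4)^3

Step 2 — compute geometric multiplicities via the rank-nullity identity g(λ) = n − rank(A − λI):
  rank(A − (-4)·I) = 2, so dim ker(A − (-4)·I) = n − 2 = 2
  rank(A − (-3)·I) = 3, so dim ker(A − (-3)·I) = n − 3 = 1

Summary:
  λ = -4: algebraic multiplicity = 3, geometric multiplicity = 2
  λ = -3: algebraic multiplicity = 1, geometric multiplicity = 1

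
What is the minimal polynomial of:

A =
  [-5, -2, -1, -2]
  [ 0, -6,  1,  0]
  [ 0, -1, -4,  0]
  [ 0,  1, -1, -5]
x^3 + 15*x^2 + 75*x + 125

The characteristic polynomial is χ_A(x) = (x + 5)^4, so the eigenvalues are known. The minimal polynomial is
  m_A(x) = Π_λ (x − λ)^{k_λ}
where k_λ is the size of the *largest* Jordan block for λ (equivalently, the smallest k with (A − λI)^k v = 0 for every generalised eigenvector v of λ).

  λ = -5: largest Jordan block has size 3, contributing (x + 5)^3

So m_A(x) = (x + 5)^3 = x^3 + 15*x^2 + 75*x + 125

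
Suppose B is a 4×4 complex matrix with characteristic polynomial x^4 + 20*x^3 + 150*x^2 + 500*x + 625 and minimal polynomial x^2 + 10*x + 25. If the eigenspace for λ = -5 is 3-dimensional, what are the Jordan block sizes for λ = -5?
Block sizes for λ = -5: [2, 1, 1]

Step 1 — from the characteristic polynomial, algebraic multiplicity of λ = -5 is 4. From dim ker(B − (-5)·I) = 3, there are exactly 3 Jordan blocks for λ = -5.
Step 2 — from the minimal polynomial, the factor (x + 5)^2 tells us the largest block for λ = -5 has size 2.
Step 3 — with total size 4, 3 blocks, and largest block 2, the block sizes (in nonincreasing order) are [2, 1, 1].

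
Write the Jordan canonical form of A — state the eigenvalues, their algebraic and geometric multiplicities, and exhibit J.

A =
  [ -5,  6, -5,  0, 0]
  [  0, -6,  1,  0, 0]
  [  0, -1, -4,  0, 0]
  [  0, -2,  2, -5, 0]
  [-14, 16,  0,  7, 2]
J_3(-5) ⊕ J_1(-5) ⊕ J_1(2)

The characteristic polynomial is
  det(x·I − A) = x^5 + 18*x^4 + 110*x^3 + 200*x^2 - 375*x - 1250 = (x - 2)*(x + 5)^4

Eigenvalues and multiplicities (the geometric multiplicity of λ is n − rank(A − λI), which equals the number of Jordan blocks for λ):
  λ = -5: algebraic multiplicity = 4, geometric multiplicity = 2
  λ = 2: algebraic multiplicity = 1, geometric multiplicity = 1

Determining the block sizes for each eigenvalue:
  λ = -5: with am = 4 and gm = 2, the partition is not yet determined (e.g. several partitions of 4 into 2 parts exist). Let N = A − (-5)·I. Computing rank(N^1) = 3, rank(N^2) = 2, rank(N^3) = 1; the number of blocks of size ≥ j is rank(N^{j−1}) − rank(N^j), giving [2, 1, 1]. So we have 1 block(s) of size 3, 1 block(s) of size 1 → block sizes [3, 1]
  λ = 2: one block (gm = 1), so the single block has size am = 1 → block sizes [1]

Assembling the blocks gives a Jordan form
J =
  [-5,  1,  0,  0, 0]
  [ 0, -5,  1,  0, 0]
  [ 0,  0, -5,  0, 0]
  [ 0,  0,  0, -5, 0]
  [ 0,  0,  0,  0, 2]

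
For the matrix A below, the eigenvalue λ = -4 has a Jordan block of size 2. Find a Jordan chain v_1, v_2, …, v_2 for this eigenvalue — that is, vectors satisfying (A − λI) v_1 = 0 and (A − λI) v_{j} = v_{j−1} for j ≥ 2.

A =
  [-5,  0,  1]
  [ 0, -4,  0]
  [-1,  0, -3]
A Jordan chain for λ = -4 of length 2:
v_1 = (-1, 0, -1)ᵀ
v_2 = (1, 0, 0)ᵀ

Let N = A − (-4)·I. We want v_2 with N^2 v_2 = 0 but N^1 v_2 ≠ 0; then v_{j-1} := N · v_j for j = 2, …, 2.

Pick v_2 = (1, 0, 0)ᵀ.
Then v_1 = N · v_2 = (-1, 0, -1)ᵀ.

Sanity check: (A − (-4)·I) v_1 = (0, 0, 0)ᵀ = 0. ✓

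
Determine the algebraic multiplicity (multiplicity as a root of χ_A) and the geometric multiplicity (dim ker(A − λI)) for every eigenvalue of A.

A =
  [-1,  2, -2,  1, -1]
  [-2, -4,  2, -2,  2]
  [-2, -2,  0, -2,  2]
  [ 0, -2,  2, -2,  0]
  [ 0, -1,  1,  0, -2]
λ = -2: alg = 4, geom = 3; λ = -1: alg = 1, geom = 1

Step 1 — factor the characteristic polynomial to read off the algebraic multiplicities:
  χ_A(x) = (x + 1)*(x + 2)^4

Step 2 — compute geometric multiplicities via the rank-nullity identity g(λ) = n − rank(A − λI):
  rank(A − (-2)·I) = 2, so dim ker(A − (-2)·I) = n − 2 = 3
  rank(A − (-1)·I) = 4, so dim ker(A − (-1)·I) = n − 4 = 1

Summary:
  λ = -2: algebraic multiplicity = 4, geometric multiplicity = 3
  λ = -1: algebraic multiplicity = 1, geometric multiplicity = 1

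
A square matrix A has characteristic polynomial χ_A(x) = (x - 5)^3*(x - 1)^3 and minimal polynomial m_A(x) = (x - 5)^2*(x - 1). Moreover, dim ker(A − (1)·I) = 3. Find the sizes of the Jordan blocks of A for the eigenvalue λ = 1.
Block sizes for λ = 1: [1, 1, 1]

Step 1 — from the characteristic polynomial, algebraic multiplicity of λ = 1 is 3. From dim ker(A − (1)·I) = 3, there are exactly 3 Jordan blocks for λ = 1.
Step 2 — from the minimal polynomial, the factor (x − 1) tells us the largest block for λ = 1 has size 1.
Step 3 — with total size 3, 3 blocks, and largest block 1, the block sizes (in nonincreasing order) are [1, 1, 1].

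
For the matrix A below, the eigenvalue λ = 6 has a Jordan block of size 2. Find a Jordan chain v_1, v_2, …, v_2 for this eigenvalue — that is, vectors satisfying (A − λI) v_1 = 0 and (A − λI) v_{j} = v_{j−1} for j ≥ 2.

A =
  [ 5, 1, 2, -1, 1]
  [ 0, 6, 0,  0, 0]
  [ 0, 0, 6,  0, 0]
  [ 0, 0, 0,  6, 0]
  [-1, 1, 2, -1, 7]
A Jordan chain for λ = 6 of length 2:
v_1 = (-1, 0, 0, 0, -1)ᵀ
v_2 = (1, 0, 0, 0, 0)ᵀ

Let N = A − (6)·I. We want v_2 with N^2 v_2 = 0 but N^1 v_2 ≠ 0; then v_{j-1} := N · v_j for j = 2, …, 2.

Pick v_2 = (1, 0, 0, 0, 0)ᵀ.
Then v_1 = N · v_2 = (-1, 0, 0, 0, -1)ᵀ.

Sanity check: (A − (6)·I) v_1 = (0, 0, 0, 0, 0)ᵀ = 0. ✓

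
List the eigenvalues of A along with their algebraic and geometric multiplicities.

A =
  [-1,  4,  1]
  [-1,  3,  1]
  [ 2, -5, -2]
λ = 0: alg = 3, geom = 1

Step 1 — factor the characteristic polynomial to read off the algebraic multiplicities:
  χ_A(x) = x^3

Step 2 — compute geometric multiplicities via the rank-nullity identity g(λ) = n − rank(A − λI):
  rank(A − (0)·I) = 2, so dim ker(A − (0)·I) = n − 2 = 1

Summary:
  λ = 0: algebraic multiplicity = 3, geometric multiplicity = 1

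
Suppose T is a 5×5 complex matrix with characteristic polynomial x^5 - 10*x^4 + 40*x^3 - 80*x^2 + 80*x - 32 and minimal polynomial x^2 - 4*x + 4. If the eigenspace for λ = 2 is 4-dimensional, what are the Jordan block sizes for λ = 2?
Block sizes for λ = 2: [2, 1, 1, 1]

Step 1 — from the characteristic polynomial, algebraic multiplicity of λ = 2 is 5. From dim ker(T − (2)·I) = 4, there are exactly 4 Jordan blocks for λ = 2.
Step 2 — from the minimal polynomial, the factor (x − 2)^2 tells us the largest block for λ = 2 has size 2.
Step 3 — with total size 5, 4 blocks, and largest block 2, the block sizes (in nonincreasing order) are [2, 1, 1, 1].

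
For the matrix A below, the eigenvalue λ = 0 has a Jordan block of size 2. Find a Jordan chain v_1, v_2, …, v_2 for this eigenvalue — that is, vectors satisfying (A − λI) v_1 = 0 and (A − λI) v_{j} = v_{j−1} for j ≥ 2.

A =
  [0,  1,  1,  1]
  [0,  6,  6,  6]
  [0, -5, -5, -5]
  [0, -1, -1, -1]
A Jordan chain for λ = 0 of length 2:
v_1 = (1, 6, -5, -1)ᵀ
v_2 = (0, 1, 0, 0)ᵀ

Let N = A − (0)·I. We want v_2 with N^2 v_2 = 0 but N^1 v_2 ≠ 0; then v_{j-1} := N · v_j for j = 2, …, 2.

Pick v_2 = (0, 1, 0, 0)ᵀ.
Then v_1 = N · v_2 = (1, 6, -5, -1)ᵀ.

Sanity check: (A − (0)·I) v_1 = (0, 0, 0, 0)ᵀ = 0. ✓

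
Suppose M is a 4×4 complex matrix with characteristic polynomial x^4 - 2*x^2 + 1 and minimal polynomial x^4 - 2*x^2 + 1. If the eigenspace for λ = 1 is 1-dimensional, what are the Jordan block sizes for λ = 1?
Block sizes for λ = 1: [2]

Step 1 — from the characteristic polynomial, algebraic multiplicity of λ = 1 is 2. From dim ker(M − (1)·I) = 1, there are exactly 1 Jordan blocks for λ = 1.
Step 2 — from the minimal polynomial, the factor (x − 1)^2 tells us the largest block for λ = 1 has size 2.
Step 3 — with total size 2, 1 blocks, and largest block 2, the block sizes (in nonincreasing order) are [2].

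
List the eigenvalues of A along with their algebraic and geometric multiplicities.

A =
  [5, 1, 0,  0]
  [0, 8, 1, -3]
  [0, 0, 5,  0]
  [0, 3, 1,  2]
λ = 5: alg = 4, geom = 2

Step 1 — factor the characteristic polynomial to read off the algebraic multiplicities:
  χ_A(x) = (x - 5)^4

Step 2 — compute geometric multiplicities via the rank-nullity identity g(λ) = n − rank(A − λI):
  rank(A − (5)·I) = 2, so dim ker(A − (5)·I) = n − 2 = 2

Summary:
  λ = 5: algebraic multiplicity = 4, geometric multiplicity = 2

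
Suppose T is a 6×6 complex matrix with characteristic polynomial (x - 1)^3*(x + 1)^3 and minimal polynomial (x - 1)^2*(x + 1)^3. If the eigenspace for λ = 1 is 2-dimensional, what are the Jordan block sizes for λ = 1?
Block sizes for λ = 1: [2, 1]

Step 1 — from the characteristic polynomial, algebraic multiplicity of λ = 1 is 3. From dim ker(T − (1)·I) = 2, there are exactly 2 Jordan blocks for λ = 1.
Step 2 — from the minimal polynomial, the factor (x − 1)^2 tells us the largest block for λ = 1 has size 2.
Step 3 — with total size 3, 2 blocks, and largest block 2, the block sizes (in nonincreasing order) are [2, 1].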